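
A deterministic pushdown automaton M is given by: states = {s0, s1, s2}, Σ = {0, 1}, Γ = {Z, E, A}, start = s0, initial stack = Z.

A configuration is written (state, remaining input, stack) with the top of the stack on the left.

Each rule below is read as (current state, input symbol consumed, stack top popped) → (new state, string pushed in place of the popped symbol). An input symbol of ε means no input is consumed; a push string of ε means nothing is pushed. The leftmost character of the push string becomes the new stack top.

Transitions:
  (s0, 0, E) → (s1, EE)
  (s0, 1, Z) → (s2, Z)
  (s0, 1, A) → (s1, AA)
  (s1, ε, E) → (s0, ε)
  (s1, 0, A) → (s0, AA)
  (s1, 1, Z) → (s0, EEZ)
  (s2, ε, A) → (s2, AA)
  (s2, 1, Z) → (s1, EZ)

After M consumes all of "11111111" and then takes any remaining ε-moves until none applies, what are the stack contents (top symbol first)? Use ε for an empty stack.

(s0, 11111111, Z)
  read 1, top Z: go to s2, push Z → (s2, 1111111, Z)
  read 1, top Z: go to s1, push EZ → (s1, 111111, EZ)
  ε-move, top E: go to s0, push ε → (s0, 111111, Z)
  read 1, top Z: go to s2, push Z → (s2, 11111, Z)
  read 1, top Z: go to s1, push EZ → (s1, 1111, EZ)
  ε-move, top E: go to s0, push ε → (s0, 1111, Z)
  read 1, top Z: go to s2, push Z → (s2, 111, Z)
  read 1, top Z: go to s1, push EZ → (s1, 11, EZ)
  ε-move, top E: go to s0, push ε → (s0, 11, Z)
  read 1, top Z: go to s2, push Z → (s2, 1, Z)
  read 1, top Z: go to s1, push EZ → (s1, ε, EZ)
  ε-move, top E: go to s0, push ε → (s0, ε, Z)
All input consumed in state s0 with stack Z.

Z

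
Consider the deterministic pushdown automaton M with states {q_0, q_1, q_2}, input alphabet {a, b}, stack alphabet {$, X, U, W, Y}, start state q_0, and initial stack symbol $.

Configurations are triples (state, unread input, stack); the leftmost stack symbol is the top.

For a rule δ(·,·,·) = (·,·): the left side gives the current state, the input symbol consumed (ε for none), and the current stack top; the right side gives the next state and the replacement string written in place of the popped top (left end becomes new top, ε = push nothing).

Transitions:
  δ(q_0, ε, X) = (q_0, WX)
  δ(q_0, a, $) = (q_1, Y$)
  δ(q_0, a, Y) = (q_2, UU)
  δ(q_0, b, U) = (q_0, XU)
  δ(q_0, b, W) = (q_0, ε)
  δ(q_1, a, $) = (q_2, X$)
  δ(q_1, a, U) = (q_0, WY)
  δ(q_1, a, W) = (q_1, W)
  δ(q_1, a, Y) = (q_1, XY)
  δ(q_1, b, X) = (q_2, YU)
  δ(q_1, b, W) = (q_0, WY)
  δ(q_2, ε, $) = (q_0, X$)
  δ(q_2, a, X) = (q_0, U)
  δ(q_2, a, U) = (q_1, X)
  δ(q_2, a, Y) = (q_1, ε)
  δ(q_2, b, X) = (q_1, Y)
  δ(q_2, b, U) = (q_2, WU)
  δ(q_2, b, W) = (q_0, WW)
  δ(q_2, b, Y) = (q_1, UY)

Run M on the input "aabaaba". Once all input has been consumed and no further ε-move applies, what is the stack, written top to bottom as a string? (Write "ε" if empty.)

(q_0, aabaaba, $) ⊢ (q_1, abaaba, Y$) ⊢ (q_1, baaba, XY$) ⊢ (q_2, aaba, YUY$) ⊢ (q_1, aba, UY$) ⊢ (q_0, ba, WYY$) ⊢ (q_0, a, YY$) ⊢ (q_2, ε, UUY$)
All input consumed in state q_2 with stack UUY$.

UUY$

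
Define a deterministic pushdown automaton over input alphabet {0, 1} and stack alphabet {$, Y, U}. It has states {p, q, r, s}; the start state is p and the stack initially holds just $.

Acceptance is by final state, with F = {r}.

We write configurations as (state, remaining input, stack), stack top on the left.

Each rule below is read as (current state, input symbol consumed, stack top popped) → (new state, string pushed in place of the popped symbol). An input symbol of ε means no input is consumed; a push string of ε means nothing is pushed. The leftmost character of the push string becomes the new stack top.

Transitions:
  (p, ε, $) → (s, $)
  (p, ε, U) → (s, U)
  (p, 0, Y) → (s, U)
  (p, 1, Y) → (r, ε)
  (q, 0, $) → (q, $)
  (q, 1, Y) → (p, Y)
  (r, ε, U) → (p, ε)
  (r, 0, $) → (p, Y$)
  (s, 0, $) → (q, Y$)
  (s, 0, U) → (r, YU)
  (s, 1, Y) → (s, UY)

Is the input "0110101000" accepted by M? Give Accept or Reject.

(p, 0110101000, $)
  ε-move, top $: go to s, push $ → (s, 0110101000, $)
  read 0, top $: go to q, push Y$ → (q, 110101000, Y$)
  read 1, top Y: go to p, push Y → (p, 10101000, Y$)
  read 1, top Y: go to r, push ε → (r, 0101000, $)
  read 0, top $: go to p, push Y$ → (p, 101000, Y$)
  read 1, top Y: go to r, push ε → (r, 01000, $)
  read 0, top $: go to p, push Y$ → (p, 1000, Y$)
  read 1, top Y: go to r, push ε → (r, 000, $)
  read 0, top $: go to p, push Y$ → (p, 00, Y$)
  read 0, top Y: go to s, push U → (s, 0, U$)
  read 0, top U: go to r, push YU → (r, ε, YU$)
All input consumed; state r ∈ F.

Accept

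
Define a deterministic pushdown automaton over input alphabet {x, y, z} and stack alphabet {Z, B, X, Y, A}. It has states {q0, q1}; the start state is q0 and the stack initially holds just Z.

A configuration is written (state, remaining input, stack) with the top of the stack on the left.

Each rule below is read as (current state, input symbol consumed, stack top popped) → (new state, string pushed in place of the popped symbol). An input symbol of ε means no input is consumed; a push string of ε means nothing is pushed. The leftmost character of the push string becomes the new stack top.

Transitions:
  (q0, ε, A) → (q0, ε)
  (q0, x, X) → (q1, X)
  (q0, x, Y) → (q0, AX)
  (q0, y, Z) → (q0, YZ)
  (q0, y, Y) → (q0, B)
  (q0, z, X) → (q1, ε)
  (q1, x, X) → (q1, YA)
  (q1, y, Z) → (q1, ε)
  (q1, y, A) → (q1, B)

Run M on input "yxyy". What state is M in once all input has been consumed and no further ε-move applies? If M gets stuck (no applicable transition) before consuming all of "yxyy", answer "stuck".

stuck

(q0, yxyy, Z)
  read y, top Z: go to q0, push YZ → (q0, xyy, YZ)
  read x, top Y: go to q0, push AX → (q0, yy, AXZ)
  ε-move, top A: go to q0, push ε → (q0, yy, XZ)
No transition for (q0, y, top X); M blocks with input yy remaining.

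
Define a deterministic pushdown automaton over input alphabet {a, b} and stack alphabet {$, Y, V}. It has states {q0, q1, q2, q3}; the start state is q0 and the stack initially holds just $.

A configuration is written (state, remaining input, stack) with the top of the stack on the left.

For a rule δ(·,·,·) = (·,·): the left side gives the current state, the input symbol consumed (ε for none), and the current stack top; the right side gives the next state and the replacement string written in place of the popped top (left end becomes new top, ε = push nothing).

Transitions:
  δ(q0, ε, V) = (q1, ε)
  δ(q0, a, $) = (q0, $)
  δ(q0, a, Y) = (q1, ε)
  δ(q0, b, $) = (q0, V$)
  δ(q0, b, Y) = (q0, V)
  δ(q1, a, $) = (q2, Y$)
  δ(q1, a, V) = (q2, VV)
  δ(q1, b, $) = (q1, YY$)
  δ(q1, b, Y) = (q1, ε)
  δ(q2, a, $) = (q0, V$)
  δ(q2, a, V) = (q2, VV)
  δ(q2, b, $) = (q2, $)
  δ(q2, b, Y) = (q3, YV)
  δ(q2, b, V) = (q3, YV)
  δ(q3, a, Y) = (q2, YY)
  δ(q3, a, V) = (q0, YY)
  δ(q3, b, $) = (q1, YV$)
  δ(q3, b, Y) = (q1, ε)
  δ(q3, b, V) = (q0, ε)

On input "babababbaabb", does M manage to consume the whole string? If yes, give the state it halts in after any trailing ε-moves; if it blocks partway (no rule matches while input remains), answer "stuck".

q1

(q0, babababbaabb, $) ⊢ (q0, abababbaabb, V$) ⊢ (q1, abababbaabb, $) ⊢ (q2, bababbaabb, Y$) ⊢ (q3, ababbaabb, YV$) ⊢ (q2, babbaabb, YYV$) ⊢ (q3, abbaabb, YVYV$) ⊢ (q2, bbaabb, YYVYV$) ⊢ (q3, baabb, YVYVYV$) ⊢ (q1, aabb, VYVYV$) ⊢ (q2, abb, VVYVYV$) ⊢ (q2, bb, VVVYVYV$) ⊢ (q3, b, YVVVYVYV$) ⊢ (q1, ε, VVVYVYV$)
All input consumed; M is in state q1.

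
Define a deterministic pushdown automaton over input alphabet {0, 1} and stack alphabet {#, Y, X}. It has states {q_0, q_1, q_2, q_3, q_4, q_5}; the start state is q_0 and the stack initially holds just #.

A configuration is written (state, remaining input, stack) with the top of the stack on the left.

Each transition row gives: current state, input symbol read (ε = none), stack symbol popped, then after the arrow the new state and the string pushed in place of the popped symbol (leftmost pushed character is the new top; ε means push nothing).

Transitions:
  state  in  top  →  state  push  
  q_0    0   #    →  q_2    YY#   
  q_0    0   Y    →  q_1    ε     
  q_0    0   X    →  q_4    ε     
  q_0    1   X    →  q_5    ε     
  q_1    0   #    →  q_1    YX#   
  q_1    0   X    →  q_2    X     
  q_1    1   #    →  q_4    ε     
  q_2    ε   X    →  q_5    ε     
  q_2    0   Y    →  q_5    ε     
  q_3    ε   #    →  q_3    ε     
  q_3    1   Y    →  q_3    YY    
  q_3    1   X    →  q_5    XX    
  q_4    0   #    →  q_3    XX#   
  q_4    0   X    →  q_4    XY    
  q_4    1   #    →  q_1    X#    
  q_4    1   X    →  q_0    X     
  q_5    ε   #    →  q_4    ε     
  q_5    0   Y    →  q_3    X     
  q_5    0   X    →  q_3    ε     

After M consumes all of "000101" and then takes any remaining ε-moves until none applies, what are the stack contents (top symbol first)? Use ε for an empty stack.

(q_0, 000101, #)
  read 0, top #: go to q_2, push YY# → (q_2, 00101, YY#)
  read 0, top Y: go to q_5, push ε → (q_5, 0101, Y#)
  read 0, top Y: go to q_3, push X → (q_3, 101, X#)
  read 1, top X: go to q_5, push XX → (q_5, 01, XX#)
  read 0, top X: go to q_3, push ε → (q_3, 1, X#)
  read 1, top X: go to q_5, push XX → (q_5, ε, XX#)
All input consumed in state q_5 with stack XX#.

XX#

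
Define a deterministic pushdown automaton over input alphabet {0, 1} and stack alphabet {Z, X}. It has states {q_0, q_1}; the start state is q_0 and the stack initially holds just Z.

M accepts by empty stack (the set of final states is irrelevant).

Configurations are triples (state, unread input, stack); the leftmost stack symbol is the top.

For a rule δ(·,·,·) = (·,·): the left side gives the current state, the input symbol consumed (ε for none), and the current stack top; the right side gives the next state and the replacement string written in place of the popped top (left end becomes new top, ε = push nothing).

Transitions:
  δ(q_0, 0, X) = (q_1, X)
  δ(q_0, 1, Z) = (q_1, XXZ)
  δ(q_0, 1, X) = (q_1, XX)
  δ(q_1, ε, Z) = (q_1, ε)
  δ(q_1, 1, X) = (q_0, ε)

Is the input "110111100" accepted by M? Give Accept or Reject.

(q_0, 110111100, Z)
  read 1, top Z: go to q_1, push XXZ → (q_1, 10111100, XXZ)
  read 1, top X: go to q_0, push ε → (q_0, 0111100, XZ)
  read 0, top X: go to q_1, push X → (q_1, 111100, XZ)
  read 1, top X: go to q_0, push ε → (q_0, 11100, Z)
  read 1, top Z: go to q_1, push XXZ → (q_1, 1100, XXZ)
  read 1, top X: go to q_0, push ε → (q_0, 100, XZ)
  read 1, top X: go to q_1, push XX → (q_1, 00, XXZ)
No transition applies at (q_1, 00, XXZ); input not fully consumed.

Reject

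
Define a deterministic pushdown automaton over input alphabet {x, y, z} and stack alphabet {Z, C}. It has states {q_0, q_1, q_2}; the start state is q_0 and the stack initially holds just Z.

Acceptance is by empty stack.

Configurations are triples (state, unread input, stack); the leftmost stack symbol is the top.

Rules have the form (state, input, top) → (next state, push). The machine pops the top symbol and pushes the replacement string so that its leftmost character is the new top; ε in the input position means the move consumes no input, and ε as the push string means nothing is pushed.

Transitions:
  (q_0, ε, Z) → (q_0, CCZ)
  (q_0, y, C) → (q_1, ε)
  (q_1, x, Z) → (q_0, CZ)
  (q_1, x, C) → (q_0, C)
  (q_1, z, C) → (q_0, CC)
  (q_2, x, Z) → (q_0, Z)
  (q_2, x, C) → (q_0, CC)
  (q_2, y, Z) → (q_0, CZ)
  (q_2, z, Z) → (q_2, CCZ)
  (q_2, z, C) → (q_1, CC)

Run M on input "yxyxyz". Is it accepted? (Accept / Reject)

Reject

(q_0, yxyxyz, Z)
  ε-move, top Z: go to q_0, push CCZ → (q_0, yxyxyz, CCZ)
  read y, top C: go to q_1, push ε → (q_1, xyxyz, CZ)
  read x, top C: go to q_0, push C → (q_0, yxyz, CZ)
  read y, top C: go to q_1, push ε → (q_1, xyz, Z)
  read x, top Z: go to q_0, push CZ → (q_0, yz, CZ)
  read y, top C: go to q_1, push ε → (q_1, z, Z)
No transition applies at (q_1, z, Z); input not fully consumed.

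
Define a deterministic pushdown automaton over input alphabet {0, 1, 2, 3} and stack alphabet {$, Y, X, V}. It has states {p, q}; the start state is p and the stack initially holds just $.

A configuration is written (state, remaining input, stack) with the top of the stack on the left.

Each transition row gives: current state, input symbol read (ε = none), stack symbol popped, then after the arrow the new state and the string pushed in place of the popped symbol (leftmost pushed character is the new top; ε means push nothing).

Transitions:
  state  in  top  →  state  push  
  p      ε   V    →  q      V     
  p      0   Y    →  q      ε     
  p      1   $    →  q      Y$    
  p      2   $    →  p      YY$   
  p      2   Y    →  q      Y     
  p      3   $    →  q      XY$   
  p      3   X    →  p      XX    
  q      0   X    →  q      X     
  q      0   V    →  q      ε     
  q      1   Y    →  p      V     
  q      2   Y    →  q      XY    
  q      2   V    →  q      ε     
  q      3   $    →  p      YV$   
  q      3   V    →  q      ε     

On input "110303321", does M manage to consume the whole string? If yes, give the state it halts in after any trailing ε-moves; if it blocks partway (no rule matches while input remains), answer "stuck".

(p, 110303321, $) ⊢ (q, 10303321, Y$) ⊢ (p, 0303321, V$) ⊢ (q, 0303321, V$) ⊢ (q, 303321, $) ⊢ (p, 03321, YV$) ⊢ (q, 3321, V$) ⊢ (q, 321, $) ⊢ (p, 21, YV$) ⊢ (q, 1, YV$) ⊢ (p, ε, VV$) ⊢ (q, ε, VV$)
All input consumed; M is in state q.

q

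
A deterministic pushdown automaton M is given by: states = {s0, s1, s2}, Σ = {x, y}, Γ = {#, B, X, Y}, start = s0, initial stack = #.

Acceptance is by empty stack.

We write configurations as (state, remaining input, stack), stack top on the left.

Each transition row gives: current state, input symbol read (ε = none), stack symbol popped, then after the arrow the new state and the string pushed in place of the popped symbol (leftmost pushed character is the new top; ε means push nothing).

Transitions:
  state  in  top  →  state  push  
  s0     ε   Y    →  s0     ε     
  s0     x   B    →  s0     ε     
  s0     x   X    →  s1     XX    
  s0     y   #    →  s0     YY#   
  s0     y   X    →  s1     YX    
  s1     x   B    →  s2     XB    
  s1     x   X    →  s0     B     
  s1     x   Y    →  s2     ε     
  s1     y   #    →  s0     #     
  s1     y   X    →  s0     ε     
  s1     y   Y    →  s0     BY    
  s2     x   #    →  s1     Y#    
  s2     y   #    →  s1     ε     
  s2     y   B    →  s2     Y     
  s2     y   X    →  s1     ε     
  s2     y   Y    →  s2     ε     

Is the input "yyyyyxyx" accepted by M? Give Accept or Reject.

Reject

(s0, yyyyyxyx, #)
  read y, top #: go to s0, push YY# → (s0, yyyyxyx, YY#)
  ε-move, top Y: go to s0, push ε → (s0, yyyyxyx, Y#)
  ε-move, top Y: go to s0, push ε → (s0, yyyyxyx, #)
  read y, top #: go to s0, push YY# → (s0, yyyxyx, YY#)
  ε-move, top Y: go to s0, push ε → (s0, yyyxyx, Y#)
  ε-move, top Y: go to s0, push ε → (s0, yyyxyx, #)
  read y, top #: go to s0, push YY# → (s0, yyxyx, YY#)
  ε-move, top Y: go to s0, push ε → (s0, yyxyx, Y#)
  ε-move, top Y: go to s0, push ε → (s0, yyxyx, #)
  read y, top #: go to s0, push YY# → (s0, yxyx, YY#)
  ε-move, top Y: go to s0, push ε → (s0, yxyx, Y#)
  ε-move, top Y: go to s0, push ε → (s0, yxyx, #)
  read y, top #: go to s0, push YY# → (s0, xyx, YY#)
  ε-move, top Y: go to s0, push ε → (s0, xyx, Y#)
  ε-move, top Y: go to s0, push ε → (s0, xyx, #)
No transition applies at (s0, xyx, #); input not fully consumed.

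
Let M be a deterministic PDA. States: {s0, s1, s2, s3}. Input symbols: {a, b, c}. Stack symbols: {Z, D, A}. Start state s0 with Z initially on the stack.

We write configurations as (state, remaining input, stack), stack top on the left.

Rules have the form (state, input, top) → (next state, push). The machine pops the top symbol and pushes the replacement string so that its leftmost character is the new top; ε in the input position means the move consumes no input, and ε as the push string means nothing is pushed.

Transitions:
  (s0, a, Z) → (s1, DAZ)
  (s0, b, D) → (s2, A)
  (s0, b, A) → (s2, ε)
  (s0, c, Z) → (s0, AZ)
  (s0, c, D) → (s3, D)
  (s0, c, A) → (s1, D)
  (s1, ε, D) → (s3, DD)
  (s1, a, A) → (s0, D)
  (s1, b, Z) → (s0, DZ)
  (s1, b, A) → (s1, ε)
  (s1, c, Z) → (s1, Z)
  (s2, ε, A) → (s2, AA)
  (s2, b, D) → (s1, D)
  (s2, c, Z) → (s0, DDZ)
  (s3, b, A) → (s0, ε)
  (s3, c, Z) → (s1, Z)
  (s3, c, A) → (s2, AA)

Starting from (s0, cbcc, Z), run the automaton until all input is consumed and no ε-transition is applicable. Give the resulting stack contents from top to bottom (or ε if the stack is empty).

DDZ

(s0, cbcc, Z)
  read c, top Z: go to s0, push AZ → (s0, bcc, AZ)
  read b, top A: go to s2, push ε → (s2, cc, Z)
  read c, top Z: go to s0, push DDZ → (s0, c, DDZ)
  read c, top D: go to s3, push D → (s3, ε, DDZ)
All input consumed in state s3 with stack DDZ.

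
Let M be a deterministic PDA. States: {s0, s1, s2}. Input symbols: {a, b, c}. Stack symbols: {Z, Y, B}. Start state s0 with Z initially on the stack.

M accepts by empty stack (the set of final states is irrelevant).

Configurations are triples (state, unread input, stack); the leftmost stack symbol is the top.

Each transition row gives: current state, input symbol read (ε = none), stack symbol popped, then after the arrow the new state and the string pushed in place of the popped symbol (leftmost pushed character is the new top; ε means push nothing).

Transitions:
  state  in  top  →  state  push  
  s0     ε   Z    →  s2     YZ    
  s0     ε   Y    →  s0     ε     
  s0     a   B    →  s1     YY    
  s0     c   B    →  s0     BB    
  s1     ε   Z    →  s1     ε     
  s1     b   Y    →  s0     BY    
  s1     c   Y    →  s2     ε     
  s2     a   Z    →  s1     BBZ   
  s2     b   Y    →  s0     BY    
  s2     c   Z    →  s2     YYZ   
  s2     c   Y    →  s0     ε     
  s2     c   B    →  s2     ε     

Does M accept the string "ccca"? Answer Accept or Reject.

Reject

(s0, ccca, Z)
  ε-move, top Z: go to s2, push YZ → (s2, ccca, YZ)
  read c, top Y: go to s0, push ε → (s0, cca, Z)
  ε-move, top Z: go to s2, push YZ → (s2, cca, YZ)
  read c, top Y: go to s0, push ε → (s0, ca, Z)
  ε-move, top Z: go to s2, push YZ → (s2, ca, YZ)
  read c, top Y: go to s0, push ε → (s0, a, Z)
  ε-move, top Z: go to s2, push YZ → (s2, a, YZ)
No transition applies at (s2, a, YZ); input not fully consumed.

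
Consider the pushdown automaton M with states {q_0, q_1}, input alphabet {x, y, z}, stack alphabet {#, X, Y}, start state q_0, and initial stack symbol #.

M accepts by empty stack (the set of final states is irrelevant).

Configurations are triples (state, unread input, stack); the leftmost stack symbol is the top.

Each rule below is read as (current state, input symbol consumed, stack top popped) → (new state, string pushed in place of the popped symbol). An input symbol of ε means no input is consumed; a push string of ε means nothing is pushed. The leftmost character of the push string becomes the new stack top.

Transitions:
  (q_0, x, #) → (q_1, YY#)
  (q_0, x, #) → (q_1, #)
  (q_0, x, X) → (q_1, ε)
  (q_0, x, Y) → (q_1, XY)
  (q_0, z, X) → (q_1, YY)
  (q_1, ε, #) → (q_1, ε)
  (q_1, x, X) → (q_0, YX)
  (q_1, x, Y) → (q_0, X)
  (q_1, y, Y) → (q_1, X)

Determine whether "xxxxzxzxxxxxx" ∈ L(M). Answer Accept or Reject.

One accepting computation: (q_0, xxxxzxzxxxxxx, #) ⊢ (q_1, xxxzxzxxxxxx, YY#) ⊢ (q_0, xxzxzxxxxxx, XY#) ⊢ (q_1, xzxzxxxxxx, Y#) ⊢ (q_0, zxzxxxxxx, X#) ⊢ (q_1, xzxxxxxx, YY#) ⊢ (q_0, zxxxxxx, XY#) ⊢ (q_1, xxxxxx, YYY#) ⊢ (q_0, xxxxx, XYY#) ⊢ (q_1, xxxx, YY#) ⊢ (q_0, xxx, XY#) ⊢ (q_1, xx, Y#) ⊢ (q_0, x, X#) ⊢ (q_1, ε, #) ⊢ (q_1, ε, ε)
All input consumed and the stack is empty.

Accept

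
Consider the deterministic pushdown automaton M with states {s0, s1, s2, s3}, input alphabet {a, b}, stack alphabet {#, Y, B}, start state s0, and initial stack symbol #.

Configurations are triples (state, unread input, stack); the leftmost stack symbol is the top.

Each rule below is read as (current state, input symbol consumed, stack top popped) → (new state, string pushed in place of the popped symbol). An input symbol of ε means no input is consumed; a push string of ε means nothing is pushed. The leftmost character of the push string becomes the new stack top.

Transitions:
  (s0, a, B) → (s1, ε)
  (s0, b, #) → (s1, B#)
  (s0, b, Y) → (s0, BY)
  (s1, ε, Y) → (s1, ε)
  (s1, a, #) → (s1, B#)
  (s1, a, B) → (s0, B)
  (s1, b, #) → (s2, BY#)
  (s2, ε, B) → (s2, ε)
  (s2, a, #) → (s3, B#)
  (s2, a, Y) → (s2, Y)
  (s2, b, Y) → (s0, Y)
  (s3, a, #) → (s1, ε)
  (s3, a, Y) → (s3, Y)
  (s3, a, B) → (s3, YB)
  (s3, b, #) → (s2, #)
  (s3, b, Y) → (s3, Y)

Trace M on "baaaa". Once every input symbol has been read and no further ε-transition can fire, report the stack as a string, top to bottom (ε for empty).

B#

(s0, baaaa, #)
  read b, top #: go to s1, push B# → (s1, aaaa, B#)
  read a, top B: go to s0, push B → (s0, aaa, B#)
  read a, top B: go to s1, push ε → (s1, aa, #)
  read a, top #: go to s1, push B# → (s1, a, B#)
  read a, top B: go to s0, push B → (s0, ε, B#)
All input consumed in state s0 with stack B#.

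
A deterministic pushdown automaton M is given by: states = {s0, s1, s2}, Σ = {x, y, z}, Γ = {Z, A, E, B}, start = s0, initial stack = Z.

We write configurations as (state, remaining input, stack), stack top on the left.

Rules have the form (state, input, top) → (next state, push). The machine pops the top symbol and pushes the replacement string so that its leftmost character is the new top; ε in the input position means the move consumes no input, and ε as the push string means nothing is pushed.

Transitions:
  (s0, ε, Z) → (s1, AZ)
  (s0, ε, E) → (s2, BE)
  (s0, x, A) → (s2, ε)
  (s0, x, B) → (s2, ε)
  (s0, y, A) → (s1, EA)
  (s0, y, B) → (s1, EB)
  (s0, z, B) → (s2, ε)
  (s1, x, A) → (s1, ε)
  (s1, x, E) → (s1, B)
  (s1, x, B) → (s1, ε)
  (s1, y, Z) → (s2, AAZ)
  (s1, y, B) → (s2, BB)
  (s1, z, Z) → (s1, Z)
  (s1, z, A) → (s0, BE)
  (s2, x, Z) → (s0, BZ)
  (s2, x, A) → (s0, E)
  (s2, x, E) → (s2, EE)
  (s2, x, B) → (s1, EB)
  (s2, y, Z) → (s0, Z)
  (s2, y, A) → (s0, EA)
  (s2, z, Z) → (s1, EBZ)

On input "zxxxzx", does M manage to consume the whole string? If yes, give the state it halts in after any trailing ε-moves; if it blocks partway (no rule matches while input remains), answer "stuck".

(s0, zxxxzx, Z)
  ε-move, top Z: go to s1, push AZ → (s1, zxxxzx, AZ)
  read z, top A: go to s0, push BE → (s0, xxxzx, BEZ)
  read x, top B: go to s2, push ε → (s2, xxzx, EZ)
  read x, top E: go to s2, push EE → (s2, xzx, EEZ)
  read x, top E: go to s2, push EE → (s2, zx, EEEZ)
No transition for (s2, z, top E); M blocks with input zx remaining.

stuck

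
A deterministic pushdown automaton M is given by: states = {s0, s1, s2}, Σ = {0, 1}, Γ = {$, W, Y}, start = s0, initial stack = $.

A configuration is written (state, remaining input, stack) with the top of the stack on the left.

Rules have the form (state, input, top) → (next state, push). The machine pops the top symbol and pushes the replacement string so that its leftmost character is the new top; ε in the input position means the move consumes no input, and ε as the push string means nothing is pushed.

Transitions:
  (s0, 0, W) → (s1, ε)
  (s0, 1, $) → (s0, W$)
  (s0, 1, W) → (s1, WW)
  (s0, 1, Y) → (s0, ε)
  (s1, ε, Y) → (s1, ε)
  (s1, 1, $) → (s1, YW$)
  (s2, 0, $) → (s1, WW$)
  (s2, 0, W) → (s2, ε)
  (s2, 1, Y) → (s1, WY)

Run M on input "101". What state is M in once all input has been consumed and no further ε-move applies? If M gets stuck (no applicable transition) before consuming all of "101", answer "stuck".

(s0, 101, $)
  read 1, top $: go to s0, push W$ → (s0, 01, W$)
  read 0, top W: go to s1, push ε → (s1, 1, $)
  read 1, top $: go to s1, push YW$ → (s1, ε, YW$)
  ε-move, top Y: go to s1, push ε → (s1, ε, W$)
All input consumed; M is in state s1.

s1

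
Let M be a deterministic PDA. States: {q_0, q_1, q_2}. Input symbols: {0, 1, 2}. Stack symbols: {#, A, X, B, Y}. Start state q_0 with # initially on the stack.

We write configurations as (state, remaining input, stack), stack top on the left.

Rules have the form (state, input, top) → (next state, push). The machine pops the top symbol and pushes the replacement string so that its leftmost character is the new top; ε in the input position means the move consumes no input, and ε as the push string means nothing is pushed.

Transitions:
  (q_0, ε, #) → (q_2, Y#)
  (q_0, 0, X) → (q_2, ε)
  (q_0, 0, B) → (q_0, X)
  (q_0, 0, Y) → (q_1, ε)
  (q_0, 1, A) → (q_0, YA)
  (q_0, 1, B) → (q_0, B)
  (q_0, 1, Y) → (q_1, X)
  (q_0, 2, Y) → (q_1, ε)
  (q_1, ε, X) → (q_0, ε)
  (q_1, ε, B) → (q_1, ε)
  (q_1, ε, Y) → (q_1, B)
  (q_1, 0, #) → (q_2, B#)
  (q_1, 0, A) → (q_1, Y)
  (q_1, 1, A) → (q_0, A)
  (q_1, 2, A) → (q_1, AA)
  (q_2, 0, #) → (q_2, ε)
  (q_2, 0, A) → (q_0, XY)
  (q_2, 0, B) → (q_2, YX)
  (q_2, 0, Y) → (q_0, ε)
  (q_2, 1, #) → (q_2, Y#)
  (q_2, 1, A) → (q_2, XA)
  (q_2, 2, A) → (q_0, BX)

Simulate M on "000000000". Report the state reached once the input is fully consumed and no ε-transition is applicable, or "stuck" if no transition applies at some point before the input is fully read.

(q_0, 000000000, #)
  ε-move, top #: go to q_2, push Y# → (q_2, 000000000, Y#)
  read 0, top Y: go to q_0, push ε → (q_0, 00000000, #)
  ε-move, top #: go to q_2, push Y# → (q_2, 00000000, Y#)
  read 0, top Y: go to q_0, push ε → (q_0, 0000000, #)
  ε-move, top #: go to q_2, push Y# → (q_2, 0000000, Y#)
  read 0, top Y: go to q_0, push ε → (q_0, 000000, #)
  ε-move, top #: go to q_2, push Y# → (q_2, 000000, Y#)
  read 0, top Y: go to q_0, push ε → (q_0, 00000, #)
  ε-move, top #: go to q_2, push Y# → (q_2, 00000, Y#)
  read 0, top Y: go to q_0, push ε → (q_0, 0000, #)
  ε-move, top #: go to q_2, push Y# → (q_2, 0000, Y#)
  read 0, top Y: go to q_0, push ε → (q_0, 000, #)
  ε-move, top #: go to q_2, push Y# → (q_2, 000, Y#)
  read 0, top Y: go to q_0, push ε → (q_0, 00, #)
  ε-move, top #: go to q_2, push Y# → (q_2, 00, Y#)
  read 0, top Y: go to q_0, push ε → (q_0, 0, #)
  ε-move, top #: go to q_2, push Y# → (q_2, 0, Y#)
  read 0, top Y: go to q_0, push ε → (q_0, ε, #)
  ε-move, top #: go to q_2, push Y# → (q_2, ε, Y#)
All input consumed; M is in state q_2.

q_2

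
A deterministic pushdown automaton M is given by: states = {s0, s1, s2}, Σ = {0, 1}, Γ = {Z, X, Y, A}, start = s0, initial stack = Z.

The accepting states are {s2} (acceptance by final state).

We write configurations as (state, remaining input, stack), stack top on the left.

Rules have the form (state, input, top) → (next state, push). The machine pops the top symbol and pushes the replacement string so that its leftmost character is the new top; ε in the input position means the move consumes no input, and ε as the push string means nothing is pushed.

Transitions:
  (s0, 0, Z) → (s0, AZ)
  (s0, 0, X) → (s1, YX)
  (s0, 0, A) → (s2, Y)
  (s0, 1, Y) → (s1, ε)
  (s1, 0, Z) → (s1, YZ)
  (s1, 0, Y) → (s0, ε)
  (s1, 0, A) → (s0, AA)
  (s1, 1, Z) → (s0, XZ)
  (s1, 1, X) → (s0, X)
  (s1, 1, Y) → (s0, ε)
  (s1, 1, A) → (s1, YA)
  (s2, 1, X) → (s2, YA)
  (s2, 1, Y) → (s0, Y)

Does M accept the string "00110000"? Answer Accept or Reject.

(s0, 00110000, Z) ⊢ (s0, 0110000, AZ) ⊢ (s2, 110000, YZ) ⊢ (s0, 10000, YZ) ⊢ (s1, 0000, Z) ⊢ (s1, 000, YZ) ⊢ (s0, 00, Z) ⊢ (s0, 0, AZ) ⊢ (s2, ε, YZ)
All input consumed; state s2 ∈ F.

Accept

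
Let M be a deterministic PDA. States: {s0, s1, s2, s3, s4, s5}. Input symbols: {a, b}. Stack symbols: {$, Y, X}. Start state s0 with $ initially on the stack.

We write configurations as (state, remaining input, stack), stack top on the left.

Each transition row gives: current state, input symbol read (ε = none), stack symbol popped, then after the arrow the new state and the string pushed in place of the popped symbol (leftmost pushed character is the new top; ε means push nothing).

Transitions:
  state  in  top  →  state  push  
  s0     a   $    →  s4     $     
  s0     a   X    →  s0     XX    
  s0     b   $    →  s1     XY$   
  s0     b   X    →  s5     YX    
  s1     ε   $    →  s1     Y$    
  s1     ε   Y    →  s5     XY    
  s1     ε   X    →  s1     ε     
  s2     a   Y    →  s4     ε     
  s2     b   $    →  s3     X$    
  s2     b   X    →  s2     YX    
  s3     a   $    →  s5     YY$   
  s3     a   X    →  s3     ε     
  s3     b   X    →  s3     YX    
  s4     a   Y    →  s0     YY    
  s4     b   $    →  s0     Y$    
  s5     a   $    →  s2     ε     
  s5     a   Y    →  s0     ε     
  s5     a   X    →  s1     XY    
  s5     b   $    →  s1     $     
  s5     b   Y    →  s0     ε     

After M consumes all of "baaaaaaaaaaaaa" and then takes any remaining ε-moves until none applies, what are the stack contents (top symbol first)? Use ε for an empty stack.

(s0, baaaaaaaaaaaaa, $)
  read b, top $: go to s1, push XY$ → (s1, aaaaaaaaaaaaa, XY$)
  ε-move, top X: go to s1, push ε → (s1, aaaaaaaaaaaaa, Y$)
  ε-move, top Y: go to s5, push XY → (s5, aaaaaaaaaaaaa, XY$)
  read a, top X: go to s1, push XY → (s1, aaaaaaaaaaaa, XYY$)
  ε-move, top X: go to s1, push ε → (s1, aaaaaaaaaaaa, YY$)
  ε-move, top Y: go to s5, push XY → (s5, aaaaaaaaaaaa, XYY$)
  read a, top X: go to s1, push XY → (s1, aaaaaaaaaaa, XYYY$)
  ε-move, top X: go to s1, push ε → (s1, aaaaaaaaaaa, YYY$)
  ε-move, top Y: go to s5, push XY → (s5, aaaaaaaaaaa, XYYY$)
  read a, top X: go to s1, push XY → (s1, aaaaaaaaaa, XYYYY$)
  ε-move, top X: go to s1, push ε → (s1, aaaaaaaaaa, YYYY$)
  ε-move, top Y: go to s5, push XY → (s5, aaaaaaaaaa, XYYYY$)
  read a, top X: go to s1, push XY → (s1, aaaaaaaaa, XYYYYY$)
  ε-move, top X: go to s1, push ε → (s1, aaaaaaaaa, YYYYY$)
  ε-move, top Y: go to s5, push XY → (s5, aaaaaaaaa, XYYYYY$)
  read a, top X: go to s1, push XY → (s1, aaaaaaaa, XYYYYYY$)
  ε-move, top X: go to s1, push ε → (s1, aaaaaaaa, YYYYYY$)
  ε-move, top Y: go to s5, push XY → (s5, aaaaaaaa, XYYYYYY$)
  read a, top X: go to s1, push XY → (s1, aaaaaaa, XYYYYYYY$)
  ε-move, top X: go to s1, push ε → (s1, aaaaaaa, YYYYYYY$)
  ε-move, top Y: go to s5, push XY → (s5, aaaaaaa, XYYYYYYY$)
  read a, top X: go to s1, push XY → (s1, aaaaaa, XYYYYYYYY$)
  ε-move, top X: go to s1, push ε → (s1, aaaaaa, YYYYYYYY$)
  ε-move, top Y: go to s5, push XY → (s5, aaaaaa, XYYYYYYYY$)
  read a, top X: go to s1, push XY → (s1, aaaaa, XYYYYYYYYY$)
  ε-move, top X: go to s1, push ε → (s1, aaaaa, YYYYYYYYY$)
  ε-move, top Y: go to s5, push XY → (s5, aaaaa, XYYYYYYYYY$)
  read a, top X: go to s1, push XY → (s1, aaaa, XYYYYYYYYYY$)
  ε-move, top X: go to s1, push ε → (s1, aaaa, YYYYYYYYYY$)
  ε-move, top Y: go to s5, push XY → (s5, aaaa, XYYYYYYYYYY$)
  read a, top X: go to s1, push XY → (s1, aaa, XYYYYYYYYYYY$)
  ε-move, top X: go to s1, push ε → (s1, aaa, YYYYYYYYYYY$)
  ε-move, top Y: go to s5, push XY → (s5, aaa, XYYYYYYYYYYY$)
  read a, top X: go to s1, push XY → (s1, aa, XYYYYYYYYYYYY$)
  ε-move, top X: go to s1, push ε → (s1, aa, YYYYYYYYYYYY$)
  ε-move, top Y: go to s5, push XY → (s5, aa, XYYYYYYYYYYYY$)
  read a, top X: go to s1, push XY → (s1, a, XYYYYYYYYYYYYY$)
  ε-move, top X: go to s1, push ε → (s1, a, YYYYYYYYYYYYY$)
  ε-move, top Y: go to s5, push XY → (s5, a, XYYYYYYYYYYYYY$)
  read a, top X: go to s1, push XY → (s1, ε, XYYYYYYYYYYYYYY$)
  ε-move, top X: go to s1, push ε → (s1, ε, YYYYYYYYYYYYYY$)
  ε-move, top Y: go to s5, push XY → (s5, ε, XYYYYYYYYYYYYYY$)
All input consumed in state s5 with stack XYYYYYYYYYYYYYY$.

XYYYYYYYYYYYYYY$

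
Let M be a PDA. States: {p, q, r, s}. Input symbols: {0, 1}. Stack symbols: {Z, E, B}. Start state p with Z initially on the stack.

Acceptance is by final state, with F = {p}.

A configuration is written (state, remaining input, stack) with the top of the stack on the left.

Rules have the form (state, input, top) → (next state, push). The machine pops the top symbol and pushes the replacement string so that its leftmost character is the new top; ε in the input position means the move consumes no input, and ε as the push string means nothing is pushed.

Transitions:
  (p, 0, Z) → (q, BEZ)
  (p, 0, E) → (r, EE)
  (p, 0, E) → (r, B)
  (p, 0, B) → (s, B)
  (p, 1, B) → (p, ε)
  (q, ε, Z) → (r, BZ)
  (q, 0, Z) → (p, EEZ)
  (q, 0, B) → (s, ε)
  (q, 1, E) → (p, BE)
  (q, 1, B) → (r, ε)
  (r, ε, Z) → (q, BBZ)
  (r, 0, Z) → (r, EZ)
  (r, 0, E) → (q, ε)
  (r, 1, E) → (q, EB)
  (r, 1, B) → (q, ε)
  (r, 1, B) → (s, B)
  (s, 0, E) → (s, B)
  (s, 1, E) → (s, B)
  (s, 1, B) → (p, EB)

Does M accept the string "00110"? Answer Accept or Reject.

Reject

No computation consumes all input and reaches a final state.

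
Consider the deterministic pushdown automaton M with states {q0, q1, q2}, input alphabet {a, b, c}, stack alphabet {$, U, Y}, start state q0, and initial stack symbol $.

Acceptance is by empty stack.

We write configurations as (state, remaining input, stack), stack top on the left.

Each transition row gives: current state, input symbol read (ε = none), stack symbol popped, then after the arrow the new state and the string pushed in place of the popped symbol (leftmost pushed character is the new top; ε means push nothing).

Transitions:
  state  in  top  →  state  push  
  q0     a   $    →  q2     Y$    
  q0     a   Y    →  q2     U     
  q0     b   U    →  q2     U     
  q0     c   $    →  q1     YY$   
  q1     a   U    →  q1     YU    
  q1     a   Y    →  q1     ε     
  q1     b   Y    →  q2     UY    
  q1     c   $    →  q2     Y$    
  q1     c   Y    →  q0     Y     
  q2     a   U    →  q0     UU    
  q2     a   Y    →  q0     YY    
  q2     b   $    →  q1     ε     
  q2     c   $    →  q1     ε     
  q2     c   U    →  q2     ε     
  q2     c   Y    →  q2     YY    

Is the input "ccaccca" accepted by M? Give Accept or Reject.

Reject

(q0, ccaccca, $) ⊢ (q1, caccca, YY$) ⊢ (q0, accca, YY$) ⊢ (q2, ccca, UY$) ⊢ (q2, cca, Y$) ⊢ (q2, ca, YY$) ⊢ (q2, a, YYY$) ⊢ (q0, ε, YYYY$)
All input consumed; stack is YYYY$, not empty, and no further ε-move applies.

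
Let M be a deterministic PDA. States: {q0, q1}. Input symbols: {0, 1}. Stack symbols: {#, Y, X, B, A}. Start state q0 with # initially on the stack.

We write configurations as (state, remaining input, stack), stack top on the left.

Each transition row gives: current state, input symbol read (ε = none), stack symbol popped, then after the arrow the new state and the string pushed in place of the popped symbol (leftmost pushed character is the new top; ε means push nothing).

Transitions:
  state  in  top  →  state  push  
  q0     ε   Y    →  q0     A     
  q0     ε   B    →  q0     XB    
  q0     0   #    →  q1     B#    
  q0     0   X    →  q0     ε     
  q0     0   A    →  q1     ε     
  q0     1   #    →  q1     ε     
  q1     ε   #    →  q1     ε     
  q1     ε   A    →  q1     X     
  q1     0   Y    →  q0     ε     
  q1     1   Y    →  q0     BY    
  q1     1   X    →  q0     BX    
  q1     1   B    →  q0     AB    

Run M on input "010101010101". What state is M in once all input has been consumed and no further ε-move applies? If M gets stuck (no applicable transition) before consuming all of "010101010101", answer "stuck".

(q0, 010101010101, #) ⊢ (q1, 10101010101, B#) ⊢ (q0, 0101010101, AB#) ⊢ (q1, 101010101, B#) ⊢ (q0, 01010101, AB#) ⊢ (q1, 1010101, B#) ⊢ (q0, 010101, AB#) ⊢ (q1, 10101, B#) ⊢ (q0, 0101, AB#) ⊢ (q1, 101, B#) ⊢ (q0, 01, AB#) ⊢ (q1, 1, B#) ⊢ (q0, ε, AB#)
All input consumed; M is in state q0.

q0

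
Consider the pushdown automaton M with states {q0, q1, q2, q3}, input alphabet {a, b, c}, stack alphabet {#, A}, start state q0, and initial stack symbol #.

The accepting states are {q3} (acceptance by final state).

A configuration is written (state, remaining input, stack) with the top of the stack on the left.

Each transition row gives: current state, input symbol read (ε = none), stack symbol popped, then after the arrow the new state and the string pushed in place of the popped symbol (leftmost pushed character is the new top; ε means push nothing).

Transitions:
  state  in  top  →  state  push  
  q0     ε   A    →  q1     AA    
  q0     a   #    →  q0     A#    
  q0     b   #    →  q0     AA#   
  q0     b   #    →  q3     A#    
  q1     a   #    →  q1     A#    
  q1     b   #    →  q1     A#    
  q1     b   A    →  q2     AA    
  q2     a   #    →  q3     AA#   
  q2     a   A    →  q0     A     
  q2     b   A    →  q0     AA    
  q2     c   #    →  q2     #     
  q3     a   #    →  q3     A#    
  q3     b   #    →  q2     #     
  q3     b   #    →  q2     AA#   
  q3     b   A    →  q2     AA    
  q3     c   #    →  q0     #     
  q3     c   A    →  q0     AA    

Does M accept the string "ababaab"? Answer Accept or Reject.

No computation consumes all input and reaches a final state.

Reject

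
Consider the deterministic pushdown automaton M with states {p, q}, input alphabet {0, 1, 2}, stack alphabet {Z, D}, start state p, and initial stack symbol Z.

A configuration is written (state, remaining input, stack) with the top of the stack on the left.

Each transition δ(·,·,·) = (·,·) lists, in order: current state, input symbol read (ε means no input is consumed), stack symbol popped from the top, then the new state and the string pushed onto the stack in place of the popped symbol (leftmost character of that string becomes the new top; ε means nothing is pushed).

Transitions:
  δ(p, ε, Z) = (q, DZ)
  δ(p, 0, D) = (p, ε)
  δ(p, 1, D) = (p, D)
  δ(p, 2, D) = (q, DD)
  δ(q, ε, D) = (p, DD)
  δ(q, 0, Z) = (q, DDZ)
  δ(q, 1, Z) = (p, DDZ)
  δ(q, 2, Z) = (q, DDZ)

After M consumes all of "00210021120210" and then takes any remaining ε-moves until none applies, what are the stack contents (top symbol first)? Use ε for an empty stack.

DDDDDDZ

(p, 00210021120210, Z) ⊢ (q, 00210021120210, DZ) ⊢ (p, 00210021120210, DDZ) ⊢ (p, 0210021120210, DZ) ⊢ (p, 210021120210, Z) ⊢ (q, 210021120210, DZ) ⊢ (p, 210021120210, DDZ) ⊢ (q, 10021120210, DDDZ) ⊢ (p, 10021120210, DDDDZ) ⊢ (p, 0021120210, DDDDZ) ⊢ (p, 021120210, DDDZ) ⊢ (p, 21120210, DDZ) ⊢ (q, 1120210, DDDZ) ⊢ (p, 1120210, DDDDZ) ⊢ (p, 120210, DDDDZ) ⊢ (p, 20210, DDDDZ) ⊢ (q, 0210, DDDDDZ) ⊢ (p, 0210, DDDDDDZ) ⊢ (p, 210, DDDDDZ) ⊢ (q, 10, DDDDDDZ) ⊢ (p, 10, DDDDDDDZ) ⊢ (p, 0, DDDDDDDZ) ⊢ (p, ε, DDDDDDZ)
All input consumed in state p with stack DDDDDDZ.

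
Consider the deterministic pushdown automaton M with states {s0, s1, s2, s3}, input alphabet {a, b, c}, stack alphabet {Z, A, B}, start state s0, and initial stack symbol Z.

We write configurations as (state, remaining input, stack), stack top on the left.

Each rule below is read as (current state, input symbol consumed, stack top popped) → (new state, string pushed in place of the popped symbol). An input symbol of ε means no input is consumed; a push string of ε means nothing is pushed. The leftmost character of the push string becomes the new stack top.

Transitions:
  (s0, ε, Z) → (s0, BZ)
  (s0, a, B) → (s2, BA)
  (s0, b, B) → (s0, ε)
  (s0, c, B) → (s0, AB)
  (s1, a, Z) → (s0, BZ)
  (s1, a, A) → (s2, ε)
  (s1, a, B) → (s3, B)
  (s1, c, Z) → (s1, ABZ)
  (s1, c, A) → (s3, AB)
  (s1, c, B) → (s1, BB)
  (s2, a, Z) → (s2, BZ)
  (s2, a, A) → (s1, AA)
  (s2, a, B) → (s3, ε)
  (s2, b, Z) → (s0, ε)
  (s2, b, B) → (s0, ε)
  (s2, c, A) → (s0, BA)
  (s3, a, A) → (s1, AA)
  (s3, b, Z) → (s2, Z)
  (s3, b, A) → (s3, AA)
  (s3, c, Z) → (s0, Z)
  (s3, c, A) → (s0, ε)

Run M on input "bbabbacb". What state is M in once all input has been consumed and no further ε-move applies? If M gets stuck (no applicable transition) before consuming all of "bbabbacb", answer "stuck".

stuck

(s0, bbabbacb, Z)
  ε-move, top Z: go to s0, push BZ → (s0, bbabbacb, BZ)
  read b, top B: go to s0, push ε → (s0, babbacb, Z)
  ε-move, top Z: go to s0, push BZ → (s0, babbacb, BZ)
  read b, top B: go to s0, push ε → (s0, abbacb, Z)
  ε-move, top Z: go to s0, push BZ → (s0, abbacb, BZ)
  read a, top B: go to s2, push BA → (s2, bbacb, BAZ)
  read b, top B: go to s0, push ε → (s0, bacb, AZ)
No transition for (s0, b, top A); M blocks with input bacb remaining.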